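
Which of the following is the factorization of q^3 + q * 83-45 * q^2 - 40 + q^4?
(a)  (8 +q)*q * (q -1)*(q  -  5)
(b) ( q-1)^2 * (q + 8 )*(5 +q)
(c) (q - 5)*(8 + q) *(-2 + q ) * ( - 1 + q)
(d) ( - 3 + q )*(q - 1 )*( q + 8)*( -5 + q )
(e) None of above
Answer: e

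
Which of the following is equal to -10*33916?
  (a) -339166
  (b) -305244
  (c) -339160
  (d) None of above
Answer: c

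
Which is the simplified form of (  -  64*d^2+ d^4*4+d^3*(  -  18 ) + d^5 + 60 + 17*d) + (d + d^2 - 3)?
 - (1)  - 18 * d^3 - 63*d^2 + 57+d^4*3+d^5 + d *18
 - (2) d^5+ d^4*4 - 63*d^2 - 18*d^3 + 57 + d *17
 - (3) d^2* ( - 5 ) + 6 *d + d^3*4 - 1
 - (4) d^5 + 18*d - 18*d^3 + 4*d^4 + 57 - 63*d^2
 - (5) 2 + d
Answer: 4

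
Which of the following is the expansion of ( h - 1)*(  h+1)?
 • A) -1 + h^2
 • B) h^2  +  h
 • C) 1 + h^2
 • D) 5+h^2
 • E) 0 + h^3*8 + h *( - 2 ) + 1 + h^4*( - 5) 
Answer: A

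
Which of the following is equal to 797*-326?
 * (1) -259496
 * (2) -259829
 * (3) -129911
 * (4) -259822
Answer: 4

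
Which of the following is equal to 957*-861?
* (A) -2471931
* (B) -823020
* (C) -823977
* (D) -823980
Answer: C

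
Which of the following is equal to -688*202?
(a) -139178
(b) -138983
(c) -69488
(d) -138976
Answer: d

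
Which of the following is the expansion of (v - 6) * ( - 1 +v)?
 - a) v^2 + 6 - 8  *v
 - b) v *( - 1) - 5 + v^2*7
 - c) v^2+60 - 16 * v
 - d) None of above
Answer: d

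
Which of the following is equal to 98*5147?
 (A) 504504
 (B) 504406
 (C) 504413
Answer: B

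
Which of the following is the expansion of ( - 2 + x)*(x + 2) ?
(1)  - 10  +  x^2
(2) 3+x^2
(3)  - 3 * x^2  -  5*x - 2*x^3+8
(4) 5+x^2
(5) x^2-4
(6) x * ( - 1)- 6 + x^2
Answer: 5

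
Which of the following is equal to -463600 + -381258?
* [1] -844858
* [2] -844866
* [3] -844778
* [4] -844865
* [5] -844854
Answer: 1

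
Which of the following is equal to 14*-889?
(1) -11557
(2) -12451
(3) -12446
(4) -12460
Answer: 3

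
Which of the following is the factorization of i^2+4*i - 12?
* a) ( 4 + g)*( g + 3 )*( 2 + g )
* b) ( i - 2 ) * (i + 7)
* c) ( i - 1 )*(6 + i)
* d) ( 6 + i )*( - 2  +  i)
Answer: d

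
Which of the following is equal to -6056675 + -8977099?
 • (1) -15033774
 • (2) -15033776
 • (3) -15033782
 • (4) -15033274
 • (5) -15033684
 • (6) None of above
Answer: 1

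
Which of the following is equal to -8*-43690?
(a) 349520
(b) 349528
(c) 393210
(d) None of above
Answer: a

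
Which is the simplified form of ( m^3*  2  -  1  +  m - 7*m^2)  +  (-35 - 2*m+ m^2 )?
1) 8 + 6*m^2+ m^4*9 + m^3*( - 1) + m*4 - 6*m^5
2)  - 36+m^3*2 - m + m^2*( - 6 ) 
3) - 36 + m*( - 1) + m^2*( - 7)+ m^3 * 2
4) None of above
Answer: 2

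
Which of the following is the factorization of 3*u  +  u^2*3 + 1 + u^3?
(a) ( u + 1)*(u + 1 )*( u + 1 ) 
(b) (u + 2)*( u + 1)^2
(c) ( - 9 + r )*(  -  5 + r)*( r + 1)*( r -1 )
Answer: a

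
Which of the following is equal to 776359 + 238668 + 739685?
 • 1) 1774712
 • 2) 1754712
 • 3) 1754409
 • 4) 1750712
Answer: 2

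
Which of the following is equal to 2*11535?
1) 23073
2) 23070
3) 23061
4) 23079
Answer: 2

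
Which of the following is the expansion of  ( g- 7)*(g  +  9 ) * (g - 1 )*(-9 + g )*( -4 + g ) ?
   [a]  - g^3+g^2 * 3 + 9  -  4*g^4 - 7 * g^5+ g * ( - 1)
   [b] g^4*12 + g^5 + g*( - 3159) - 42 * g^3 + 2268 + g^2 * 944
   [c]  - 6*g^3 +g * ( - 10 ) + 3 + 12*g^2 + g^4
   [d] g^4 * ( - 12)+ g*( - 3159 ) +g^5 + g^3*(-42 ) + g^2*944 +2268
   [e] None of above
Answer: d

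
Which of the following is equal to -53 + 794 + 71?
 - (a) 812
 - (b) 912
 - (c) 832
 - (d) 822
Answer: a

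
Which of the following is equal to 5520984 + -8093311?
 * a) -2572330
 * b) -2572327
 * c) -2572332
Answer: b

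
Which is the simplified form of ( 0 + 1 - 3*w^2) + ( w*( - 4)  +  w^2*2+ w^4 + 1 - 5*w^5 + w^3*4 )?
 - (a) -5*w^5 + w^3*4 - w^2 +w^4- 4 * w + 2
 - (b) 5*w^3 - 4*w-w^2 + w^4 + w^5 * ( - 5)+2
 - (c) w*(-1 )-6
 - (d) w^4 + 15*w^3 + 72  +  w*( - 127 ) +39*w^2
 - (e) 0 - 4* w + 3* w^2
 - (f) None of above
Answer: a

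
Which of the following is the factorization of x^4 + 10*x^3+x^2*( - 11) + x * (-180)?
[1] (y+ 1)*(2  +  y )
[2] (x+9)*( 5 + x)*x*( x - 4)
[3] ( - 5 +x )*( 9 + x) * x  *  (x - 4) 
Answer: 2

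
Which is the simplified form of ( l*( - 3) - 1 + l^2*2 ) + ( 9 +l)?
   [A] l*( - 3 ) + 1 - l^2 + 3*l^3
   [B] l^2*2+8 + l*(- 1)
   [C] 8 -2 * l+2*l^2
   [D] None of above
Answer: C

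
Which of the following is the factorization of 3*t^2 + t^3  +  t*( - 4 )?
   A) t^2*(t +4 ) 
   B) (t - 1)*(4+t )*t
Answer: B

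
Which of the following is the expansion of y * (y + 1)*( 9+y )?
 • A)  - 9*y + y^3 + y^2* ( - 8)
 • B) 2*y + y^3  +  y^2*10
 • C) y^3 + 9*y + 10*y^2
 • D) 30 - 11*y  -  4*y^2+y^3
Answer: C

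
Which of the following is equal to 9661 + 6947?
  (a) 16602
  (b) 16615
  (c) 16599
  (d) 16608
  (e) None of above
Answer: d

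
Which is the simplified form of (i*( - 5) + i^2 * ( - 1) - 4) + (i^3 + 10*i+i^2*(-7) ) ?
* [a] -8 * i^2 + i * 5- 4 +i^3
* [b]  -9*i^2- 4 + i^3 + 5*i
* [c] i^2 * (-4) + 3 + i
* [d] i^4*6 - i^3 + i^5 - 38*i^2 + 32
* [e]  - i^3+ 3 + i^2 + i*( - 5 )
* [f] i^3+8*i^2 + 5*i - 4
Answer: a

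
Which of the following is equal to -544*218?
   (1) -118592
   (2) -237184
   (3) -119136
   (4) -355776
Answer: 1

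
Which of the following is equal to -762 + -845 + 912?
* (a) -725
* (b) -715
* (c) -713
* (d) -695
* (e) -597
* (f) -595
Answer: d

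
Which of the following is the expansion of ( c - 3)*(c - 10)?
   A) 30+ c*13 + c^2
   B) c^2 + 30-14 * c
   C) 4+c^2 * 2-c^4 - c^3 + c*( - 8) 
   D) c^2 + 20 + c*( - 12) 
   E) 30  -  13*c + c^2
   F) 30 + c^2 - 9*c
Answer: E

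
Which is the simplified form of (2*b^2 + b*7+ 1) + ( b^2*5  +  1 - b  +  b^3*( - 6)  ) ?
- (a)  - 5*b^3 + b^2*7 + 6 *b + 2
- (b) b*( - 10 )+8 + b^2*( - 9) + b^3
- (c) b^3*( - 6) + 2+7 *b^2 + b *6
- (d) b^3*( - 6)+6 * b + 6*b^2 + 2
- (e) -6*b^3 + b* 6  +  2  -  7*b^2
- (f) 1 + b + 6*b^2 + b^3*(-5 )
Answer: c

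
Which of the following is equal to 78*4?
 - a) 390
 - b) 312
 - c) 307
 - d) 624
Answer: b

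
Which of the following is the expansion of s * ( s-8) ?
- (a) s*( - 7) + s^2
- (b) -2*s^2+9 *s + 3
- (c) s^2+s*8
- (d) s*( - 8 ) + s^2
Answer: d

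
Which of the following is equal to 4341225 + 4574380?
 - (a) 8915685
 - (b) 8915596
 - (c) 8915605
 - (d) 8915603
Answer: c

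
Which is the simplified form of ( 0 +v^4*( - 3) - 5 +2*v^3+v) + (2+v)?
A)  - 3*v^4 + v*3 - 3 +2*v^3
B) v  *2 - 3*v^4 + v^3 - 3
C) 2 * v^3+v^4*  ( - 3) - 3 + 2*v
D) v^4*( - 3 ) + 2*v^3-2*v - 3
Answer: C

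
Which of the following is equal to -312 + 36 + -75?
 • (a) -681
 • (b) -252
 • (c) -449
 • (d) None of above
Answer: d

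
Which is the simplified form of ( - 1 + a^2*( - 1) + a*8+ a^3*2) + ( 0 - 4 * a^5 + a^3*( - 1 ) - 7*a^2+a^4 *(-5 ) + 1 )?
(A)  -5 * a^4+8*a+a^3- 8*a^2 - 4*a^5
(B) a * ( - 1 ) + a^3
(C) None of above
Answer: A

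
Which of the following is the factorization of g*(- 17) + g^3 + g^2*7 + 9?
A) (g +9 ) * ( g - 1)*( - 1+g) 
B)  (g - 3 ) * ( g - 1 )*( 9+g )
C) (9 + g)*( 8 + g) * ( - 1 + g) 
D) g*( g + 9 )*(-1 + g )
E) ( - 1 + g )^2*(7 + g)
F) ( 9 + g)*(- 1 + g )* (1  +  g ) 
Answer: A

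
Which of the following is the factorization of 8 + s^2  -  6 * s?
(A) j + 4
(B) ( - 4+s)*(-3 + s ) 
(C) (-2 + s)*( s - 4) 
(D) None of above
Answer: C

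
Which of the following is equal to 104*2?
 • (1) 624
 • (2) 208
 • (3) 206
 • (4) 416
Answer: 2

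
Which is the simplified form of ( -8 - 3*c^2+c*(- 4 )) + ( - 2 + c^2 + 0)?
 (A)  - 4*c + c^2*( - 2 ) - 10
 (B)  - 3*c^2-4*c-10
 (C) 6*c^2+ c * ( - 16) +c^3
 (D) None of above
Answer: A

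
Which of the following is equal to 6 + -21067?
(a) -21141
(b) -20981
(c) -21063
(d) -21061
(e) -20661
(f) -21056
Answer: d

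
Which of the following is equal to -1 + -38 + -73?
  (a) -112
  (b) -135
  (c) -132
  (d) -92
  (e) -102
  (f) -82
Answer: a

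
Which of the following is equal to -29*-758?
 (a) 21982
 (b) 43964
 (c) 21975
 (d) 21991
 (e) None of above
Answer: a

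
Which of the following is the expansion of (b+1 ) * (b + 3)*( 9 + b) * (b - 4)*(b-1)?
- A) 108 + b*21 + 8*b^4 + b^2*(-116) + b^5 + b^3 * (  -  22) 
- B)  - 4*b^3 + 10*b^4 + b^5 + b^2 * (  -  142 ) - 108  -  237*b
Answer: A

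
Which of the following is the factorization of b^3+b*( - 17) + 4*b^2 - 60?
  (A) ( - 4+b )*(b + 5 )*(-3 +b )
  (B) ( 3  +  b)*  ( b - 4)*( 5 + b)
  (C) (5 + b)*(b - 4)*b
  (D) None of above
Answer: B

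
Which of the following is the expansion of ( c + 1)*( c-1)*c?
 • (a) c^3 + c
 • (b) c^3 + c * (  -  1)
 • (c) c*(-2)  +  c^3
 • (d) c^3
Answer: b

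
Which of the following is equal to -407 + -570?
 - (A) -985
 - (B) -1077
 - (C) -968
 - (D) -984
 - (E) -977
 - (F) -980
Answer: E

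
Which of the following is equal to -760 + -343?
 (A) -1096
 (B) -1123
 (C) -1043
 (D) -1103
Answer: D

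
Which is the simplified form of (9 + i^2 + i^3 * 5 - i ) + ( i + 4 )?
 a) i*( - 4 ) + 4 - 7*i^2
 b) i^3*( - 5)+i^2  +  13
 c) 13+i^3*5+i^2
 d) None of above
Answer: c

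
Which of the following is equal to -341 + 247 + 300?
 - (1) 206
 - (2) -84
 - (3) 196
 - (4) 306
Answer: 1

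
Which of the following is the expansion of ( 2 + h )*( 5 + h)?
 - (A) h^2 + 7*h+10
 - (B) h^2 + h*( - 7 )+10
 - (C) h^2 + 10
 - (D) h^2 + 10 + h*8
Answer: A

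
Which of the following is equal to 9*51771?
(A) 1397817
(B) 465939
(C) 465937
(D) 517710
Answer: B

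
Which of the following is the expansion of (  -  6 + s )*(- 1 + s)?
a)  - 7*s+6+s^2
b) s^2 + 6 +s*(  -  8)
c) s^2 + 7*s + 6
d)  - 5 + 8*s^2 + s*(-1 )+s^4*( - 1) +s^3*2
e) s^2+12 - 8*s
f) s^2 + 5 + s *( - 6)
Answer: a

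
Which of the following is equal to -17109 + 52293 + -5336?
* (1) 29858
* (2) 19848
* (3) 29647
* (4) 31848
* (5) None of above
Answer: 5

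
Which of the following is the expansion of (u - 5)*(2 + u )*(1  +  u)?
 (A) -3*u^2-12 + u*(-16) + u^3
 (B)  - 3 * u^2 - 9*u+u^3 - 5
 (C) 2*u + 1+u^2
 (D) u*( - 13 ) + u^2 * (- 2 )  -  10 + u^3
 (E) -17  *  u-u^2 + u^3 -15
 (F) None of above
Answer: D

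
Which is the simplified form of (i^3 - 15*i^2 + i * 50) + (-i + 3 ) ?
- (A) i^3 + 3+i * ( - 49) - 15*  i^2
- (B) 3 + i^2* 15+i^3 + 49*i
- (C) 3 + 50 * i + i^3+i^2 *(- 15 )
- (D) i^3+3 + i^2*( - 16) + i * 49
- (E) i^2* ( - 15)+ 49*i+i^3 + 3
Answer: E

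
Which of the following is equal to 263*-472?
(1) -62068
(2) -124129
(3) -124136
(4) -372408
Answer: 3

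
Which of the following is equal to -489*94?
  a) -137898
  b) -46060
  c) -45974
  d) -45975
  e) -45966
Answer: e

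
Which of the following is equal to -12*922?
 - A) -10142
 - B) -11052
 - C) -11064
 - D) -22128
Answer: C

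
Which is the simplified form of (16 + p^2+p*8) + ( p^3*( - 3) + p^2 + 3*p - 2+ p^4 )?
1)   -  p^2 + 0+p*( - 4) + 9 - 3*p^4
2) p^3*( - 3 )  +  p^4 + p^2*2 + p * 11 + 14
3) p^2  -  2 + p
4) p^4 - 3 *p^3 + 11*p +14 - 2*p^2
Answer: 2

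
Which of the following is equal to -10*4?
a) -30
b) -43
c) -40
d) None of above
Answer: c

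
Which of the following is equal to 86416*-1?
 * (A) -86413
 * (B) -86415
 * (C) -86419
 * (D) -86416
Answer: D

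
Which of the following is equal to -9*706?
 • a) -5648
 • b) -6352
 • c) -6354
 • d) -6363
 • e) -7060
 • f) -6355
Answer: c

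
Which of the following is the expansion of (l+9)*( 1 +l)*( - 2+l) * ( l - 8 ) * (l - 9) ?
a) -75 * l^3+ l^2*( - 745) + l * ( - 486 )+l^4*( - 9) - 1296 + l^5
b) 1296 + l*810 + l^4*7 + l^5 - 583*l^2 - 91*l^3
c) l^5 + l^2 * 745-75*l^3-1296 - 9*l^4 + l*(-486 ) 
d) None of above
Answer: c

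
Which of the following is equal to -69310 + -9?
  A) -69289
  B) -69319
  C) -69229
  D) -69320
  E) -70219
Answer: B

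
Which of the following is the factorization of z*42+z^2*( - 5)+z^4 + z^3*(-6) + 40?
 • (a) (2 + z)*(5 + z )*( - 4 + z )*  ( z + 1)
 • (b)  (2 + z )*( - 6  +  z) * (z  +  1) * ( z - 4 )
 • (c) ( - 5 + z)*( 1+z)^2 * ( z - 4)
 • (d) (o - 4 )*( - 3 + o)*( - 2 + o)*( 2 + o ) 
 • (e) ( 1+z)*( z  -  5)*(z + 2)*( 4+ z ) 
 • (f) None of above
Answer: f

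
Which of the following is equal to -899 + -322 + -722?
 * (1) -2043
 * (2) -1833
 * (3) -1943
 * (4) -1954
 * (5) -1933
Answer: 3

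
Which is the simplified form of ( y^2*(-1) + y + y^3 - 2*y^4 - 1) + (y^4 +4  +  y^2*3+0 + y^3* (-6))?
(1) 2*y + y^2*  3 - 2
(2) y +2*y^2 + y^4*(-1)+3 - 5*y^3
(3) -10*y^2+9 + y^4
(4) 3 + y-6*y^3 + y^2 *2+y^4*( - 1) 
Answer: 2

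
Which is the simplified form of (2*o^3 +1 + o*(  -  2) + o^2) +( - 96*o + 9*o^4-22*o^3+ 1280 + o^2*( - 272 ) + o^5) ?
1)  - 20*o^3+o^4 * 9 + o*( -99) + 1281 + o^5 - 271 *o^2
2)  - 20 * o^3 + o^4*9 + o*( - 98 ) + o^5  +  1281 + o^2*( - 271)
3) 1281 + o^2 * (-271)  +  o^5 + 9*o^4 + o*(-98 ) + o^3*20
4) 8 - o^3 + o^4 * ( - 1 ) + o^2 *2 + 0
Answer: 2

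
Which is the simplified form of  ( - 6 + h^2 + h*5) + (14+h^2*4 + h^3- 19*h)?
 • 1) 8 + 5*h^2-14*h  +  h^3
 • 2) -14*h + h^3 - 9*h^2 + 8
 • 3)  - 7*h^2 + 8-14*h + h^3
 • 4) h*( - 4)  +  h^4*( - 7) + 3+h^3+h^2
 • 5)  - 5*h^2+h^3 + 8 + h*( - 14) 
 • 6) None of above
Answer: 1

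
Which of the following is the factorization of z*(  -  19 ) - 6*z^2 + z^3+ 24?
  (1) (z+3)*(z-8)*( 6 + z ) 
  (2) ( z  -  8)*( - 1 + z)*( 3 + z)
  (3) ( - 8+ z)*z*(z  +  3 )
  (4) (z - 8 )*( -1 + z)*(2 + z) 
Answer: 2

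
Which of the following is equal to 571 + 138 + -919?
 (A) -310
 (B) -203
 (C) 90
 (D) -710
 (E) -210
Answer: E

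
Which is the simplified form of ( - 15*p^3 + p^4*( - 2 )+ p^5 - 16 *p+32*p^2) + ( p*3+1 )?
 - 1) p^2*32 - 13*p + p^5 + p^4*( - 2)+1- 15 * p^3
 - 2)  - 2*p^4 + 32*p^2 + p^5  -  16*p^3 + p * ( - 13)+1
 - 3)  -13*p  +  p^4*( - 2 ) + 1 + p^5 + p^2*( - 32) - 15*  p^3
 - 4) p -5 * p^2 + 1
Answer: 1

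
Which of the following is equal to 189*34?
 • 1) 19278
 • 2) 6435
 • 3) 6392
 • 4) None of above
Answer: 4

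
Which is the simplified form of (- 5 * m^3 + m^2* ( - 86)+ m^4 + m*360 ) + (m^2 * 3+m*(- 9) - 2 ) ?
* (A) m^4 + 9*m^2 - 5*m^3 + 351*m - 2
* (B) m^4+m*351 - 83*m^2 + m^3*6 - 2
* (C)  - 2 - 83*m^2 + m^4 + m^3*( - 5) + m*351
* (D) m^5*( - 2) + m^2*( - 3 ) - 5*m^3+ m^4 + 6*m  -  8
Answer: C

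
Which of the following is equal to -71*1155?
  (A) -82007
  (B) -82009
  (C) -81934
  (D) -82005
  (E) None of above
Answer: D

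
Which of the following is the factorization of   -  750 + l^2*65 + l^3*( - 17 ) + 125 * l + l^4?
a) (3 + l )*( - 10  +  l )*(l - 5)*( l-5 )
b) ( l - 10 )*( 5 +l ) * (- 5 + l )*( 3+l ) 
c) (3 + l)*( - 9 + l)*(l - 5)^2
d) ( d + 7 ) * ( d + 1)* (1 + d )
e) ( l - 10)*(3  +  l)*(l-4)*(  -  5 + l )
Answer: a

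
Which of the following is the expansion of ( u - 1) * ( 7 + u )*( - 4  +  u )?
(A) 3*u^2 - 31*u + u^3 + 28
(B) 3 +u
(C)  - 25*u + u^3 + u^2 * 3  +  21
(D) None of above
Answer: D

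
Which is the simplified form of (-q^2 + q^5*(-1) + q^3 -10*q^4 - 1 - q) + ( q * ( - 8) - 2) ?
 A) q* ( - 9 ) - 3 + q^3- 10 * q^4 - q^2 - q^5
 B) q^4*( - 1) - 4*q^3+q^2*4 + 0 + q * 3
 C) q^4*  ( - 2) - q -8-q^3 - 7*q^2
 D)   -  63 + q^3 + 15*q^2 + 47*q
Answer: A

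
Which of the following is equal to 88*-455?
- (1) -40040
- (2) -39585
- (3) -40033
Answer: 1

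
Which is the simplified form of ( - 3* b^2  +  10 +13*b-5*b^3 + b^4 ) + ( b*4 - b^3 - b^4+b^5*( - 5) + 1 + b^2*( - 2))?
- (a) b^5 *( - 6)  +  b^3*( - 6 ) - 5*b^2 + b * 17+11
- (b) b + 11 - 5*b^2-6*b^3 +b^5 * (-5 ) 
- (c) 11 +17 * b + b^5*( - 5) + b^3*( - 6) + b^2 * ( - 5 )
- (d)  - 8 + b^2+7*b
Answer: c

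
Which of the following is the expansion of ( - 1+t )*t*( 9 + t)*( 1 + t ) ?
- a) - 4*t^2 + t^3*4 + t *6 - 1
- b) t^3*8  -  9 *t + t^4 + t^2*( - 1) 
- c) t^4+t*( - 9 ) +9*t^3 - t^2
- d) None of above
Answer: c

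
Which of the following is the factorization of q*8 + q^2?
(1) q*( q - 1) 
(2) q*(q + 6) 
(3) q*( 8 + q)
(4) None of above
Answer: 3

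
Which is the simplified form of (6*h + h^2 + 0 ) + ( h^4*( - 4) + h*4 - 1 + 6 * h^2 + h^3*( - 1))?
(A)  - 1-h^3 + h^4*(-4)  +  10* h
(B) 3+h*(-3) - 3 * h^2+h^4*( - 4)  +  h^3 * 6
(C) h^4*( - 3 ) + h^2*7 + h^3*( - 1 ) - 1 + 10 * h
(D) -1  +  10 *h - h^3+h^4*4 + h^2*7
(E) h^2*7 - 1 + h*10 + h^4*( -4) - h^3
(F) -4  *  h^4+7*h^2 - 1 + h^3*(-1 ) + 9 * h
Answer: E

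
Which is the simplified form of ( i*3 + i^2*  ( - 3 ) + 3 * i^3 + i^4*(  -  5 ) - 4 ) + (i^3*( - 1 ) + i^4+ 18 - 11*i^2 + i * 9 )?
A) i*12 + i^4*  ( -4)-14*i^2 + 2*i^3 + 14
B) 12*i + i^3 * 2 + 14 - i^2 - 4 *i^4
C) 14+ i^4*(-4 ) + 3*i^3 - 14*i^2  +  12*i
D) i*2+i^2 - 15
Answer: A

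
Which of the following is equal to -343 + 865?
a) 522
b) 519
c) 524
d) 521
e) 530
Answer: a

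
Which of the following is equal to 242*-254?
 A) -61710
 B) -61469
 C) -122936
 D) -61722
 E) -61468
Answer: E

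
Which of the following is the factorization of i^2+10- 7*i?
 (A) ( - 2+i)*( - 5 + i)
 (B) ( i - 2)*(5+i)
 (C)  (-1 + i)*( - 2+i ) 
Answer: A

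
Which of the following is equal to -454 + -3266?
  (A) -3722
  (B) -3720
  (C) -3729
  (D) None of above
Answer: B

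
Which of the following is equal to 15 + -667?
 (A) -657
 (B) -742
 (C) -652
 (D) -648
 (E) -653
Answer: C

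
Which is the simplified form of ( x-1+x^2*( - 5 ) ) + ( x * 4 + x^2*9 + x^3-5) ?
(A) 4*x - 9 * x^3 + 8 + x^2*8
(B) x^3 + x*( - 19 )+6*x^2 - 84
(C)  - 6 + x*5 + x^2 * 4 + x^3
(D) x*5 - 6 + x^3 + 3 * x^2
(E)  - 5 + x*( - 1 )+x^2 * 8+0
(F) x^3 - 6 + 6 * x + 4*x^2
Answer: C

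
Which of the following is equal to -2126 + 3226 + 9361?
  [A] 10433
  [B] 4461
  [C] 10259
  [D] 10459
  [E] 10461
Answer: E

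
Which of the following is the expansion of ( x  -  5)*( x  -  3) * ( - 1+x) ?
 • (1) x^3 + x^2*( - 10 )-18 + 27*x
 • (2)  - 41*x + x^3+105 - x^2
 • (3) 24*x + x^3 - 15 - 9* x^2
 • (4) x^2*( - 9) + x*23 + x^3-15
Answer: 4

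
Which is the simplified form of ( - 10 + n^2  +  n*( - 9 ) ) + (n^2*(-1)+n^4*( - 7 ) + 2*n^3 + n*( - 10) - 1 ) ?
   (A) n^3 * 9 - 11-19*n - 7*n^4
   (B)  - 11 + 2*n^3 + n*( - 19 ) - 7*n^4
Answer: B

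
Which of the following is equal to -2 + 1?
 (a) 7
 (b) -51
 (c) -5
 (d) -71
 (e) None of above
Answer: e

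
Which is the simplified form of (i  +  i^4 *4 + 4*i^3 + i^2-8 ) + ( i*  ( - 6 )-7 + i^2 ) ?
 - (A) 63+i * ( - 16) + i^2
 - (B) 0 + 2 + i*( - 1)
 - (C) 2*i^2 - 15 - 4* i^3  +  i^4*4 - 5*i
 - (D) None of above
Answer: D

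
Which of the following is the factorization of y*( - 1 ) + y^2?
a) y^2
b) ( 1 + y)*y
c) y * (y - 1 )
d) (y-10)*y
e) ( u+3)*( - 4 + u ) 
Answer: c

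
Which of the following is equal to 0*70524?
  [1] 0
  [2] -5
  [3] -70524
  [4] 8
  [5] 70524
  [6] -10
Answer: 1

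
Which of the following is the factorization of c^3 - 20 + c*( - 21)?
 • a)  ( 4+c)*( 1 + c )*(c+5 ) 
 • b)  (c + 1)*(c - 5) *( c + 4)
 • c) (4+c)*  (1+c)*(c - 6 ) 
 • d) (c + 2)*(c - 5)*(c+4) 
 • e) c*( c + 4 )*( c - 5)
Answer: b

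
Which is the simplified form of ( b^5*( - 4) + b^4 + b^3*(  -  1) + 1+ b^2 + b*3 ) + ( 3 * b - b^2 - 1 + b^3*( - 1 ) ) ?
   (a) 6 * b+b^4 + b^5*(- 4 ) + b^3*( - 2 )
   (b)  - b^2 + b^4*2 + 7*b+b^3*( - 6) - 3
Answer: a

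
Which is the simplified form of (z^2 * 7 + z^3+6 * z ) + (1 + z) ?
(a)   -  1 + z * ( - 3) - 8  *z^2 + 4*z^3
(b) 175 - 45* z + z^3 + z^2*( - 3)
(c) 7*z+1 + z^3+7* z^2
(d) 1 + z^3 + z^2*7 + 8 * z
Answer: c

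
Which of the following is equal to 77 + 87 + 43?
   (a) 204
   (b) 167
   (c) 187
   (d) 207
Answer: d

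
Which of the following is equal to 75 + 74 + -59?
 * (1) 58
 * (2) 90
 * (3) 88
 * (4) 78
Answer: 2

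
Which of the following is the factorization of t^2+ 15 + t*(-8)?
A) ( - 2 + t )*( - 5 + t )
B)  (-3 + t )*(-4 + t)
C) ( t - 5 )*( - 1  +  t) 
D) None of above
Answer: D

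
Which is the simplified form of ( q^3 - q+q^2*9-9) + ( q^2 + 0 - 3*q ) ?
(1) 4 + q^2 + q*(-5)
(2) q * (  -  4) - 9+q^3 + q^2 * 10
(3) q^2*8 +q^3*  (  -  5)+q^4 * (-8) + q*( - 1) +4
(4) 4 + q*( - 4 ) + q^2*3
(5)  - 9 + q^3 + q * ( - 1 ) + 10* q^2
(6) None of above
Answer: 2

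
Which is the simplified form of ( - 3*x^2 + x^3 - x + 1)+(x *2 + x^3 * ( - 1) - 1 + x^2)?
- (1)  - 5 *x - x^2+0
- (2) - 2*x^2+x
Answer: 2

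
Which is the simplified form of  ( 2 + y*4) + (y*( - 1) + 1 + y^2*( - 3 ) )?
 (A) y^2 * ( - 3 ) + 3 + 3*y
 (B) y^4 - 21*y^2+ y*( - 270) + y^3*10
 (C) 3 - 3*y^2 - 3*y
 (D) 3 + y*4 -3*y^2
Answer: A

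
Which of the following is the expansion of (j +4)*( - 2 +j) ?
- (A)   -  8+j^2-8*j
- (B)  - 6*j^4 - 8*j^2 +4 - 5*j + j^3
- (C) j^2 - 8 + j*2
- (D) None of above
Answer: C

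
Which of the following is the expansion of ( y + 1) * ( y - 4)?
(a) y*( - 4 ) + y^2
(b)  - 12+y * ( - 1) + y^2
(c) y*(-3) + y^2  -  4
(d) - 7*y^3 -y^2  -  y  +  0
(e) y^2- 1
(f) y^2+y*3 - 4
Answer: c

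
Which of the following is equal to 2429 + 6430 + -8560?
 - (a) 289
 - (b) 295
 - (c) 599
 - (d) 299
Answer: d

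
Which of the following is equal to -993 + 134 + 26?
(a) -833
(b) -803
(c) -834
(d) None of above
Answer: a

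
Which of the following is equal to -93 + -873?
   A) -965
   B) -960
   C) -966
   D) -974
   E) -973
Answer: C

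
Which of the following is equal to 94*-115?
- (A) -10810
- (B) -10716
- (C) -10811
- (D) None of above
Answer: A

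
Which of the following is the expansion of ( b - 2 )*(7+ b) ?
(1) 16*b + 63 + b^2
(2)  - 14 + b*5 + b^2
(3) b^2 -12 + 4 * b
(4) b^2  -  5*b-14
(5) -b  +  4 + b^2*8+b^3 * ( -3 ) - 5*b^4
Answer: 2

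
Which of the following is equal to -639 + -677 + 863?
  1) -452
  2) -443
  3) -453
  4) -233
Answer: 3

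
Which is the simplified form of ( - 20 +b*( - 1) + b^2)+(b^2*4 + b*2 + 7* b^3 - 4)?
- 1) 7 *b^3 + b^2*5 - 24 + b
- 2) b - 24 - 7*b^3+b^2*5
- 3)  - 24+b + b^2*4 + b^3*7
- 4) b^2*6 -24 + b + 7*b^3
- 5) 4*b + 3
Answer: 1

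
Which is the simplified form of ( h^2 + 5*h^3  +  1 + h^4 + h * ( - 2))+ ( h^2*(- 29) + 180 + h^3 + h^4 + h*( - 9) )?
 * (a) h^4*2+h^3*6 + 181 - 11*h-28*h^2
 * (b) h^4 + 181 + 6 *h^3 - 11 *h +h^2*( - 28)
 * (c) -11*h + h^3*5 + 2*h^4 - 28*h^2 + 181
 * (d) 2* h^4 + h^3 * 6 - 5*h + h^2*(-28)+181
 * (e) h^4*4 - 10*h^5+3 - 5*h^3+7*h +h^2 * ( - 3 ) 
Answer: a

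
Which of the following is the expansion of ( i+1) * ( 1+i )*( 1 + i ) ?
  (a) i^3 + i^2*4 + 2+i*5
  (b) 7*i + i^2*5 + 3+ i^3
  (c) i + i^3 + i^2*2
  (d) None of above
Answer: d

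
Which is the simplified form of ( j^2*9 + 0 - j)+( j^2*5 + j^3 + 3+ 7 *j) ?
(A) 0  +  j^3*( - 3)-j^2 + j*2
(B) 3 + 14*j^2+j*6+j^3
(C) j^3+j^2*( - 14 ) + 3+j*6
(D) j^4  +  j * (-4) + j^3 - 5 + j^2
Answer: B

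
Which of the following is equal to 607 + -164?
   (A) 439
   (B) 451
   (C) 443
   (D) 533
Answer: C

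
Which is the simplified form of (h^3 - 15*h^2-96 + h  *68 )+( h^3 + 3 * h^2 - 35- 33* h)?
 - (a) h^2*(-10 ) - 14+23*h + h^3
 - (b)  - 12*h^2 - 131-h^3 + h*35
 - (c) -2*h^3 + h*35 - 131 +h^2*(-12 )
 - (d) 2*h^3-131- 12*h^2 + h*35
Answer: d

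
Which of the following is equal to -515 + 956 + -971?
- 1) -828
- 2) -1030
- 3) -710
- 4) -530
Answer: 4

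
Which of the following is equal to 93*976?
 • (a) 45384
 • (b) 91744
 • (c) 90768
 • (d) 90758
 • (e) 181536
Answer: c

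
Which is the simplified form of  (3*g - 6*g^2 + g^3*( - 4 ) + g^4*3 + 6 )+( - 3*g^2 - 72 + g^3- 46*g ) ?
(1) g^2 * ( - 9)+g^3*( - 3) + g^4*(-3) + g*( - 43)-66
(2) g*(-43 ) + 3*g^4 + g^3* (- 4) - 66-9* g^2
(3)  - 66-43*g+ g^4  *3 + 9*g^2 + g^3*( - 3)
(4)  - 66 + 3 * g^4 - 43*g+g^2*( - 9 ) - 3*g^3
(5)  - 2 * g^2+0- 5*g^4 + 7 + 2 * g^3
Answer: 4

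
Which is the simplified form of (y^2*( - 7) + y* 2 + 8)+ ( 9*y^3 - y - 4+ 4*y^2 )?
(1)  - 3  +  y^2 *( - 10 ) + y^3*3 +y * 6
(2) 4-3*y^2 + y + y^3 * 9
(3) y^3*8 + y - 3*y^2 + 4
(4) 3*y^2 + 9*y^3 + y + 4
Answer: 2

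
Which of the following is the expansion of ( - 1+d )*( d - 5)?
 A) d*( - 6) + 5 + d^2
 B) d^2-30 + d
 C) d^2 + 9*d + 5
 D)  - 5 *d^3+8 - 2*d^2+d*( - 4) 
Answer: A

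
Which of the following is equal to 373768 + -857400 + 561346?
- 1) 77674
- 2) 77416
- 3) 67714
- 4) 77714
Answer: 4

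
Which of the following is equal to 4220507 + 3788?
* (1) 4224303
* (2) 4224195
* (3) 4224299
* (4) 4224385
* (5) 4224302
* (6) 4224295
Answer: 6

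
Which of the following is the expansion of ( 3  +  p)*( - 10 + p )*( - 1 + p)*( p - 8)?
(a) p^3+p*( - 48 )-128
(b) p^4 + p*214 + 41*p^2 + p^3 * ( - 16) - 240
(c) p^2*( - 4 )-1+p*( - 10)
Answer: b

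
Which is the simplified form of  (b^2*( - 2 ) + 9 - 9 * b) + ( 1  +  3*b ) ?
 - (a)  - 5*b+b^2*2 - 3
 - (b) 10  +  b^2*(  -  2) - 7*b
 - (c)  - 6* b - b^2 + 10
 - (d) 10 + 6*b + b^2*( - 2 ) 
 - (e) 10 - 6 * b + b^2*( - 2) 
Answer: e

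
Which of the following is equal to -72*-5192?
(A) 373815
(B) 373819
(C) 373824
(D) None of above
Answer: C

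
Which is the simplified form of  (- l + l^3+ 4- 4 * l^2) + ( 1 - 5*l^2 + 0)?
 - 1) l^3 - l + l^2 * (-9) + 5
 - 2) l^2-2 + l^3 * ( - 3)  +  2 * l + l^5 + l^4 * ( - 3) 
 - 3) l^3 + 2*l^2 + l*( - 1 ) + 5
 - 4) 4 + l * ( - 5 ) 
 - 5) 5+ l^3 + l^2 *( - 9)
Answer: 1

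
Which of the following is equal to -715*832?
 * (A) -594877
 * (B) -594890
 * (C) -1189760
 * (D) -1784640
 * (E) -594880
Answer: E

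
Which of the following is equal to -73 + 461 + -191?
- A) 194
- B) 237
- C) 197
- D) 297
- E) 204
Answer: C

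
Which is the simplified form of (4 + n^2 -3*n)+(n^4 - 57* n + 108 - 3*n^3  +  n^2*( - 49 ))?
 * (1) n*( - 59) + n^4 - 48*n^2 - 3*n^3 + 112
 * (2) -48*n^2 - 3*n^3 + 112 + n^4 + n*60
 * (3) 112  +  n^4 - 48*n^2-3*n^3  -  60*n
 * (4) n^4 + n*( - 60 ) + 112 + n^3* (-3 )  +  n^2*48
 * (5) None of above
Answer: 3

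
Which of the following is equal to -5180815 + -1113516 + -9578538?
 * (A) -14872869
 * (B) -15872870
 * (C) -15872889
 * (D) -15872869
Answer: D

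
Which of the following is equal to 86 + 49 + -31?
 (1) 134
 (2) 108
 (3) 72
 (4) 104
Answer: 4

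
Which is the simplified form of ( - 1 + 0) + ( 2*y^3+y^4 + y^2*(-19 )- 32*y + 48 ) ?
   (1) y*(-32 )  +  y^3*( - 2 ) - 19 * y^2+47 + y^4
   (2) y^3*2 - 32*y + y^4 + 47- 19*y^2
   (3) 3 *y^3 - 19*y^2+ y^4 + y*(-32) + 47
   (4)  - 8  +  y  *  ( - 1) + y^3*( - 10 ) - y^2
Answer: 2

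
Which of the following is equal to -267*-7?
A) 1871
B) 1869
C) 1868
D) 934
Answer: B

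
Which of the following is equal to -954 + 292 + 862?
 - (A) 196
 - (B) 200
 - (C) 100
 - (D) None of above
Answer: B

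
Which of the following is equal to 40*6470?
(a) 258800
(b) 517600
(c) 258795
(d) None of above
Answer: a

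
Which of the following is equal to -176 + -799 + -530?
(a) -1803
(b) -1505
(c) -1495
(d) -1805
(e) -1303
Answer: b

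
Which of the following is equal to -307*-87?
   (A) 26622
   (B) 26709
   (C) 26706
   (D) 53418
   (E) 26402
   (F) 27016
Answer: B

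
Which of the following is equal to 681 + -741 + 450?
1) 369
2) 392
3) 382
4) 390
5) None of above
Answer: 4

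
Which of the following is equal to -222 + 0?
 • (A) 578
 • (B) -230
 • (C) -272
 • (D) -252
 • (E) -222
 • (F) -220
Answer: E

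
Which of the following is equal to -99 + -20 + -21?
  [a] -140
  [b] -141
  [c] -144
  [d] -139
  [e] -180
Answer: a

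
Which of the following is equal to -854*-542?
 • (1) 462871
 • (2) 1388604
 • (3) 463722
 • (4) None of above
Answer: 4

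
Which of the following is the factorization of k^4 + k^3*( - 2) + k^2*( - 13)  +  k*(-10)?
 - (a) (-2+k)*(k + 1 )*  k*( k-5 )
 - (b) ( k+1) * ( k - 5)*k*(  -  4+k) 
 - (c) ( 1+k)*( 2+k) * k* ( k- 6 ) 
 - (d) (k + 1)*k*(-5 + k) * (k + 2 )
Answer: d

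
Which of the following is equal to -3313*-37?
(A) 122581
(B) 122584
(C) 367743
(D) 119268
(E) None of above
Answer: A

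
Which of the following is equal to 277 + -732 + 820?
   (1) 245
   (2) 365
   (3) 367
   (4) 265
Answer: 2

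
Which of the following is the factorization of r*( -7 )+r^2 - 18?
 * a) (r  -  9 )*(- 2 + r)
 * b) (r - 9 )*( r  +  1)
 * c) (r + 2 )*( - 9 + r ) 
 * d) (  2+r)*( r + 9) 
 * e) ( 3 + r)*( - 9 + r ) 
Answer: c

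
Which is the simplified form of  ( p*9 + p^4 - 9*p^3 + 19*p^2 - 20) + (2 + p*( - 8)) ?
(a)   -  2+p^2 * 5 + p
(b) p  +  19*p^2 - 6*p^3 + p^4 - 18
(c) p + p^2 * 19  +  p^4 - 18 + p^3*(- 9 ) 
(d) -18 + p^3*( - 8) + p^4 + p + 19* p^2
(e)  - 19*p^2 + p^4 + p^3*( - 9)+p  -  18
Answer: c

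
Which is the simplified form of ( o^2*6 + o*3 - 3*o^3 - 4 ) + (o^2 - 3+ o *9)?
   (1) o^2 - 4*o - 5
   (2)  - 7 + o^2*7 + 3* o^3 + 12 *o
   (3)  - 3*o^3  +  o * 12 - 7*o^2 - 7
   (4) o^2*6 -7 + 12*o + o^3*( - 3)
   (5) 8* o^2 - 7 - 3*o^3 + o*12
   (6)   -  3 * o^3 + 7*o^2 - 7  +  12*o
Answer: 6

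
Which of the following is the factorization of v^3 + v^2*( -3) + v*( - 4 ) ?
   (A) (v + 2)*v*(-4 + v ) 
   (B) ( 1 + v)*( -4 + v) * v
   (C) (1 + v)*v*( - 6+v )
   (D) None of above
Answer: B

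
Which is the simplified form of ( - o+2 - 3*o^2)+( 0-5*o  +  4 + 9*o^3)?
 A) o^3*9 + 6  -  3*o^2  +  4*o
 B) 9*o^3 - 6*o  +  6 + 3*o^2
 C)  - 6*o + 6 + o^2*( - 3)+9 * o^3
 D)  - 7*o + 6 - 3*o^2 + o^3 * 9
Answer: C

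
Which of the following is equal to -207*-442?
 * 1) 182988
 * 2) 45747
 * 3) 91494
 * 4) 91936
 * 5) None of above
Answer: 3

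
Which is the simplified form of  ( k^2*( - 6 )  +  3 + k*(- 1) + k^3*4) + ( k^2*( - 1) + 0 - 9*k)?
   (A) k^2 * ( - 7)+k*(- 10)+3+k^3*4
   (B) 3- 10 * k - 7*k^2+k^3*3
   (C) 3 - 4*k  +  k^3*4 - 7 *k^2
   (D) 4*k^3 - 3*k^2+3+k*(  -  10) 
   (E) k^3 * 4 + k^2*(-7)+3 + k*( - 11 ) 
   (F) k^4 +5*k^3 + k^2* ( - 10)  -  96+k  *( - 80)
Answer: A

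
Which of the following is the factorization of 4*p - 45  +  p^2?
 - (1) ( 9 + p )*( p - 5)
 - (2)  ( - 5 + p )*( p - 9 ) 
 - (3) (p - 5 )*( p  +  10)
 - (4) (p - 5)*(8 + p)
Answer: 1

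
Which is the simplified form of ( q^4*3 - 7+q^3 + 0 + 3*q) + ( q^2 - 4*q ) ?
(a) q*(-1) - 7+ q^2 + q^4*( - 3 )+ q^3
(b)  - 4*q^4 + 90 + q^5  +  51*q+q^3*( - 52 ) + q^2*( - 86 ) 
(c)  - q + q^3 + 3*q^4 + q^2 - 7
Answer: c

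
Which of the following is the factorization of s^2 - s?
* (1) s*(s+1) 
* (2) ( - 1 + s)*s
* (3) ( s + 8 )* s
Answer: 2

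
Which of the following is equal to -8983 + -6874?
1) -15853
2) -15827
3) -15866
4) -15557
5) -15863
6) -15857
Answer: 6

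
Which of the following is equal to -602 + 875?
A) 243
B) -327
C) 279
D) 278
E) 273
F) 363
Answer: E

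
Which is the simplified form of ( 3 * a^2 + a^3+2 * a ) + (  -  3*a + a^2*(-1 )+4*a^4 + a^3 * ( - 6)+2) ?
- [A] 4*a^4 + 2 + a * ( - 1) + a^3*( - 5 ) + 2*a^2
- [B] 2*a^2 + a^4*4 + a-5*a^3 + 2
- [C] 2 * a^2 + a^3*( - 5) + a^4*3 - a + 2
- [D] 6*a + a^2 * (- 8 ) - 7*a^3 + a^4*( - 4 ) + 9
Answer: A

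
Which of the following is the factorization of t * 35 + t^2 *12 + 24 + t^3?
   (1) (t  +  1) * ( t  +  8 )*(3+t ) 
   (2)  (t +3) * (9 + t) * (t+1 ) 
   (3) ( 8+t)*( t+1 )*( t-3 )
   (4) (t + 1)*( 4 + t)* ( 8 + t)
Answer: 1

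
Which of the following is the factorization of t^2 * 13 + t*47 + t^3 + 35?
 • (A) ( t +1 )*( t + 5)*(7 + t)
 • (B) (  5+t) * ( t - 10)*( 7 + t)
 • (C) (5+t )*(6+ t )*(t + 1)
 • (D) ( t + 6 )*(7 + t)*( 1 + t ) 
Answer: A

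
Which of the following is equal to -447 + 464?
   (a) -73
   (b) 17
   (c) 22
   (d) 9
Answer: b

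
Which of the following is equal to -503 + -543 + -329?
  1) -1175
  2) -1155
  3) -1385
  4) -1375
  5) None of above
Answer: 4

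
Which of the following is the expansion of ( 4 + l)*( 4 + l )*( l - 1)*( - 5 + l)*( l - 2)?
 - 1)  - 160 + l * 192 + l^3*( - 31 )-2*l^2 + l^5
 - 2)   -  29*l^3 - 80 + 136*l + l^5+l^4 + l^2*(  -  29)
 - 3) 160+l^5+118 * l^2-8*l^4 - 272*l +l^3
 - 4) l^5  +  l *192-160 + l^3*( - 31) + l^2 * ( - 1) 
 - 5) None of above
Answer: 1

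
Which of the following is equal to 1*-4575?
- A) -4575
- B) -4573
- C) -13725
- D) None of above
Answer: A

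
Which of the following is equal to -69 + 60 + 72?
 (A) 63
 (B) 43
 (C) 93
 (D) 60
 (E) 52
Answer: A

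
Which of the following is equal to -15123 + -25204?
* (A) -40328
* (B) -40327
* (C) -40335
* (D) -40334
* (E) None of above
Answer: B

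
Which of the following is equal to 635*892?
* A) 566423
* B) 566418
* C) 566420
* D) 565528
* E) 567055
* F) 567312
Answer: C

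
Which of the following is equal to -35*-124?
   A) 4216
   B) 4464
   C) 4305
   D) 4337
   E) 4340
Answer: E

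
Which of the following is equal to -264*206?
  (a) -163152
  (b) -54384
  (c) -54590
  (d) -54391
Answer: b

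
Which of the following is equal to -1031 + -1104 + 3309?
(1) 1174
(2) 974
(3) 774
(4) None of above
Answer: 1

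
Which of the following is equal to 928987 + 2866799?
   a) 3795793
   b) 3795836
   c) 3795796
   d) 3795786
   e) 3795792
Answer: d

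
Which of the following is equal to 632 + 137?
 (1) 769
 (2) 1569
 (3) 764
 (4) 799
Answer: 1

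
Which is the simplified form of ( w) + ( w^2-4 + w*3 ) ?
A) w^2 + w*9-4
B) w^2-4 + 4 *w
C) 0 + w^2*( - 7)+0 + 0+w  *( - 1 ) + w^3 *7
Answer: B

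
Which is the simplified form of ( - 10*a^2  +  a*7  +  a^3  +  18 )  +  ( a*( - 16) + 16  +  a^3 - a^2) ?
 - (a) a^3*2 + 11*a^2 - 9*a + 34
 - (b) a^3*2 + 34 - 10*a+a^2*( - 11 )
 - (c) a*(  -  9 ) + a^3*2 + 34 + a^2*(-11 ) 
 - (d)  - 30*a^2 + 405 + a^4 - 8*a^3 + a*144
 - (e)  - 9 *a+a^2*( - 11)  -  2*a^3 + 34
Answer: c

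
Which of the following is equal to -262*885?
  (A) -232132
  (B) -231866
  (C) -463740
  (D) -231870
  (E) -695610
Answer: D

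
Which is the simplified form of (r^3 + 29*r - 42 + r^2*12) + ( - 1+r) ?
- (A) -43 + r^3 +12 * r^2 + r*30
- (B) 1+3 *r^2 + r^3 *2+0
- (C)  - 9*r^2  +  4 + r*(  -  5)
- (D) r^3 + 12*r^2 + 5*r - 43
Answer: A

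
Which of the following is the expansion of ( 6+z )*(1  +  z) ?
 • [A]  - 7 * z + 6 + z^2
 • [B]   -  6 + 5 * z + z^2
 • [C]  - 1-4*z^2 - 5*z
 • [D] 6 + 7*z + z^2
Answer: D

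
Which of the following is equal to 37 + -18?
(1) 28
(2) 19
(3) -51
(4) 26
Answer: 2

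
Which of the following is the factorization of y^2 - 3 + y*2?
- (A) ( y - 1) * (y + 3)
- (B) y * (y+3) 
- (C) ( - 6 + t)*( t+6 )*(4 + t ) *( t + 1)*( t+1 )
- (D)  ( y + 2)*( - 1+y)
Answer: A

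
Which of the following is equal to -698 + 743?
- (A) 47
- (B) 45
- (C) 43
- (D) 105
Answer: B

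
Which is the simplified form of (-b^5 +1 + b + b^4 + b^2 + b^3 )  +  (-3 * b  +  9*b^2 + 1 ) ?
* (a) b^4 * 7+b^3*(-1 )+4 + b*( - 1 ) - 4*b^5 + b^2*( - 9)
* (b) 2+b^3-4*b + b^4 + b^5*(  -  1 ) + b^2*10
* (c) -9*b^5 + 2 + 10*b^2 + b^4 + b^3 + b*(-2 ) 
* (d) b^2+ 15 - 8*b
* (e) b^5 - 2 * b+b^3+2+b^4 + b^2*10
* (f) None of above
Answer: f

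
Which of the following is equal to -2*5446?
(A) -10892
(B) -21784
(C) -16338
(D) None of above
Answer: A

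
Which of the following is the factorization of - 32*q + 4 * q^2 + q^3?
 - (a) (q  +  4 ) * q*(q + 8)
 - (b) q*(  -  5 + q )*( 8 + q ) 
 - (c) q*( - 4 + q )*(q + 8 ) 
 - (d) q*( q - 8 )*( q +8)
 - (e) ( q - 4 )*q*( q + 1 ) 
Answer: c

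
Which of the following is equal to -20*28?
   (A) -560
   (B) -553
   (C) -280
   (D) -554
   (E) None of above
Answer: A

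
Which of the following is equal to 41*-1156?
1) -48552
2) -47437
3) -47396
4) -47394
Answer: 3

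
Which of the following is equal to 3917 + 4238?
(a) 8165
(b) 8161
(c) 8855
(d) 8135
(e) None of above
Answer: e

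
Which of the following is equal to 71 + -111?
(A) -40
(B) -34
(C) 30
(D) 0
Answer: A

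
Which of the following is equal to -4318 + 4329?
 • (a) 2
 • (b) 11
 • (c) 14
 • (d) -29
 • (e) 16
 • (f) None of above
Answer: b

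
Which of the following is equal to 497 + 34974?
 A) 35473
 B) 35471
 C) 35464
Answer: B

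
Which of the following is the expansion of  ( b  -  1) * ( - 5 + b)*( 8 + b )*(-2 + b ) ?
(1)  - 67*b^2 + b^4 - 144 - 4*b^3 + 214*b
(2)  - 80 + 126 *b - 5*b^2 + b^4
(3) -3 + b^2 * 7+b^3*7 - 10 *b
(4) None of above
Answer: 4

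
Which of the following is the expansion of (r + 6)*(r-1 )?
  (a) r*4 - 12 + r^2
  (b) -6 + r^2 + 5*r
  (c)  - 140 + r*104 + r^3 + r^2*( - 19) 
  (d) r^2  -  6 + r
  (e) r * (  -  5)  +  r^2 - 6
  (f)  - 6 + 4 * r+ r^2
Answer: b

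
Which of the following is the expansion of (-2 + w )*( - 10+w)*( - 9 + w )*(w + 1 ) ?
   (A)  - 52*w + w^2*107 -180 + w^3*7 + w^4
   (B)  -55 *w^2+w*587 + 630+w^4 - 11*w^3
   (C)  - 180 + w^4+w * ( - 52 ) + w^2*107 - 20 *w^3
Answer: C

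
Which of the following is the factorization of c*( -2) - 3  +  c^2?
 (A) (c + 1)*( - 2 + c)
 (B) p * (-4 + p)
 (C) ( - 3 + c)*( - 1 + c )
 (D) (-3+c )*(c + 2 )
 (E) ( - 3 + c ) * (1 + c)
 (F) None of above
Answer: E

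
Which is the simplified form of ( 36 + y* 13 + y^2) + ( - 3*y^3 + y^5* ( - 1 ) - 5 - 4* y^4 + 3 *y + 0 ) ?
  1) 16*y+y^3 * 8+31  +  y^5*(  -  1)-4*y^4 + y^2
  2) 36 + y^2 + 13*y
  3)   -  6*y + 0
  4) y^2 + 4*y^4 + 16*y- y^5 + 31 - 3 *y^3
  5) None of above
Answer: 5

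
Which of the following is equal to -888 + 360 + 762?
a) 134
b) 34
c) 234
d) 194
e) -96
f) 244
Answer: c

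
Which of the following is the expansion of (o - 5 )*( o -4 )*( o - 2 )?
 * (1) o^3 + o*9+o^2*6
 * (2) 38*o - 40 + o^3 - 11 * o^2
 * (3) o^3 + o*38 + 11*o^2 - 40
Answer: 2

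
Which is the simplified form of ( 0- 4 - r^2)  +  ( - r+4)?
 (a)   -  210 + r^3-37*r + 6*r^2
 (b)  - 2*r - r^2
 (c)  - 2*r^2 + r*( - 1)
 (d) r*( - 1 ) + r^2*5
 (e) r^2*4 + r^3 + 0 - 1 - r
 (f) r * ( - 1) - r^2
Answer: f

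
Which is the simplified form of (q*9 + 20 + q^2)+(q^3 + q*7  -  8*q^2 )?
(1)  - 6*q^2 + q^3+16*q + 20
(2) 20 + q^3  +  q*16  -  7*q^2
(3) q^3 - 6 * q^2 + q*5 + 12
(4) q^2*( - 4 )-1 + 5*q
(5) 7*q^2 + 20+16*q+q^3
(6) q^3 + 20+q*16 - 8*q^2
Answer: 2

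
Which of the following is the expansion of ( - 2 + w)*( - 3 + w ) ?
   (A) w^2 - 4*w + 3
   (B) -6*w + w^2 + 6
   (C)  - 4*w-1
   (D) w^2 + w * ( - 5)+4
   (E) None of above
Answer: E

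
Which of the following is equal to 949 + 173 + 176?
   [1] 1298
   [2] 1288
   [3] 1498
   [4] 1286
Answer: 1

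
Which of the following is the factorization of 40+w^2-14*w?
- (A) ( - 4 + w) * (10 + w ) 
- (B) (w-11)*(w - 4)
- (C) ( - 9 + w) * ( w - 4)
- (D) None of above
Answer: D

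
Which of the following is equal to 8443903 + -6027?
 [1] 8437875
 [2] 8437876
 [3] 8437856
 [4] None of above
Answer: 2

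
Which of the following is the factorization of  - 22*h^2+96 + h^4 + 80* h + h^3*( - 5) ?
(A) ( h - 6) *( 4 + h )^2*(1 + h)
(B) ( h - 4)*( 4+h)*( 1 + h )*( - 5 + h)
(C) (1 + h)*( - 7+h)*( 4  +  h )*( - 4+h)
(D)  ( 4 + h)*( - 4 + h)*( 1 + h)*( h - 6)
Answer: D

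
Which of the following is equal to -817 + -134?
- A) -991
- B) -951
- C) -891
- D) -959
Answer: B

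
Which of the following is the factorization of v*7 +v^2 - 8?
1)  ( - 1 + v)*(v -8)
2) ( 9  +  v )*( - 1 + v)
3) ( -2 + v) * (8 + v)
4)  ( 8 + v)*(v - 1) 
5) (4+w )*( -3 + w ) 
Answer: 4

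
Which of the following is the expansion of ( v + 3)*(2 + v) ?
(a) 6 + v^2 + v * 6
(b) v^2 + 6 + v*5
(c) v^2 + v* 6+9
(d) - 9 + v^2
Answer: b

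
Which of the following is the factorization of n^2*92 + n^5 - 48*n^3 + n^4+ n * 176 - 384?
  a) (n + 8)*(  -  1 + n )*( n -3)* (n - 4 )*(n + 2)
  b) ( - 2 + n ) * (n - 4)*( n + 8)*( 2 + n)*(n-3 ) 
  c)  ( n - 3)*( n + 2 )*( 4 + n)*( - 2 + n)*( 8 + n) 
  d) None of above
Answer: b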